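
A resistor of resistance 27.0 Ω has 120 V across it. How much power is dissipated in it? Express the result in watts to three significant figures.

V and R are stated; P = V²/R avoids computing the current.
P = (120 V)² / 27.0 Ω = 533.3 W

533 W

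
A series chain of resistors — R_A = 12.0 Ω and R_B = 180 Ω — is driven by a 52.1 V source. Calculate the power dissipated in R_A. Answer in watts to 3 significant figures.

0.884 W

Since the resistors are in series they all carry the loop current I = V/R_total; the power in any one is I²R.
R_total = 12.0 + 180 = 192.0 Ω
I = V / R_total = 52.1 / 192.0 = 0.2714 A
P_R_A = I² × R_A = (0.2714)² × 12.0 = 0.8836 W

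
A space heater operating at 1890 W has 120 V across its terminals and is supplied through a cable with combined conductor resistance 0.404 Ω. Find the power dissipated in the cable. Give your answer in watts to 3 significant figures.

Only the current and the line resistance are needed for the I²R loss.
I = P / V = 1890 / 120 = 15.75 A through the cable.
P_line = I² R_line = (15.75)² × 0.404 = 100.2 W

100 W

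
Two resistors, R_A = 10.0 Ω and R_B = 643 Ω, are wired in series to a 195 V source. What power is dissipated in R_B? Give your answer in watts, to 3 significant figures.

57.3 W

Every series element carries the same I. Get I from the total resistance, then P = I² × R_B.
R_total = 10.0 + 643 = 653.0 Ω
I = V / R_total = 195 / 653.0 = 0.2986 A
P_R_B = I² × R_B = (0.2986)² × 643 = 57.34 W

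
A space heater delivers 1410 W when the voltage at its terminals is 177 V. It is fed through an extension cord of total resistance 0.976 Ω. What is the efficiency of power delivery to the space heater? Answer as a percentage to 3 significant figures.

95.8 %

I = P / V = 1410 / 177 = 7.966 A through the extension cord.
P_line = I² R_line = (7.966)² × 0.976 = 61.94 W
P_source = P_load + P_line = 1410 + 61.94 = 1472 W
η = P_load / P_source = 1410 / 1472 = 0.9579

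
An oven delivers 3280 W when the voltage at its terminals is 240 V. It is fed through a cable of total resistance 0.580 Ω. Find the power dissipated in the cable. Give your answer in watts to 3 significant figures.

108 W

Line loss is just I²R for the cable — we know both I and R_line directly.
I = P / V = 3280 / 240 = 13.67 A through the cable.
P_line = I² R_line = (13.67)² × 0.580 = 108.3 W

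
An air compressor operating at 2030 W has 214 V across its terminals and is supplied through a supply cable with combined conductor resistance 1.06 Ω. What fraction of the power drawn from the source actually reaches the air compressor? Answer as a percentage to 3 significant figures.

95.5 %

I = P / V = 2030 / 214 = 9.486 A through the supply cable.
P_line = I² R_line = (9.486)² × 1.06 = 95.38 W
P_source = P_load + P_line = 2030 + 95.38 = 2125 W
η = P_load / P_source = 2030 / 2125 = 0.9551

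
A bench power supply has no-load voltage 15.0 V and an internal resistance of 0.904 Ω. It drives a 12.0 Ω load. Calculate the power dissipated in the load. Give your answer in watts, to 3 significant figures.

16.2 W

The internal resistance and the load are in series, so the same I flows through both; get I from ε/(r+R), then I²R for the load.
I = ε / (r + R) = 15.0 / (0.904 + 12.0) = 1.162 A
P_load = I² R = (1.162)² × 12.0 = 16.21 W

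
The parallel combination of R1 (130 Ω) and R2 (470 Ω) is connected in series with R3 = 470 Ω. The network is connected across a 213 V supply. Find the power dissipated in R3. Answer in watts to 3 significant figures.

Collapse the R1‖R2 pair into one equivalent R_p; then R_p and R3 form a series string.
R_p = (130×470)/(130+470) = 101.8 Ω
R_total = R_p + 470 = 101.8 + 470 = 571.8 Ω
I = V / R_total = 213 / 571.8 = 0.3725 A
R3 carries the full series current, so P = I²R.
P_R3 = (0.3725)² × 470 = 65.21 W

65.2 W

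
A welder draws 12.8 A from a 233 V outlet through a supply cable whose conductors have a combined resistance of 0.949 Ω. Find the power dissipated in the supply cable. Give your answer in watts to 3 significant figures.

155 W

Only the current and the line resistance are needed for the I²R loss.
The supply cable carries the full 12.8 A.
P_line = I² R_line = (12.80)² × 0.949 = 155.5 W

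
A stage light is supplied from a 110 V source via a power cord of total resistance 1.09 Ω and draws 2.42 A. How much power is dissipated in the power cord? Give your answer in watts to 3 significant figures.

6.38 W

Only the current and the line resistance are needed for the I²R loss.
The power cord carries the full 2.42 A.
P_line = I² R_line = (2.420)² × 1.09 = 6.383 W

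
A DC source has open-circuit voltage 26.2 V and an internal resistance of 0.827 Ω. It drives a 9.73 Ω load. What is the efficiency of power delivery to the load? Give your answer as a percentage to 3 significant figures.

92.2 %

η = P_load/(P_load+P_int) = I²R/(I²R+I²r) = R/(R+r) — the I² cancels for series elements.
η = R / (R + r) = 9.73 / (9.73 + 0.827) = 0.9217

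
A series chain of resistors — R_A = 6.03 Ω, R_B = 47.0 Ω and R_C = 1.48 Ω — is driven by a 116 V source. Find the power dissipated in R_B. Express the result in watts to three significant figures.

213 W

Series elements share the same current, so find I first, then use P = I²R.
R_total = 6.03 + 47.0 + 1.48 = 54.51 Ω
I = V / R_total = 116 / 54.51 = 2.128 A
P_R_B = I² × R_B = (2.128)² × 47.0 = 212.8 W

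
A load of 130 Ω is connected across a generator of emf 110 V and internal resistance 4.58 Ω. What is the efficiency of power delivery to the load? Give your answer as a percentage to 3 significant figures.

The source delivers εI, of which I²R reaches the load and I²r is lost; since I is common, η = R/(R+r).
η = R / (R + r) = 130 / (130 + 4.58) = 0.9660

96.6 %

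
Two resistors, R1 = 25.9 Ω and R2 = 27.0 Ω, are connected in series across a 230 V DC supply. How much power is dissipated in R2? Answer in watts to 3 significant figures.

510 W

Every series element carries the same I. Get I from the total resistance, then P = I² × R2.
R_total = 25.9 + 27.0 = 52.90 Ω
I = V / R_total = 230 / 52.90 = 4.348 A
P_R2 = I² × R2 = (4.348)² × 27.0 = 510.4 W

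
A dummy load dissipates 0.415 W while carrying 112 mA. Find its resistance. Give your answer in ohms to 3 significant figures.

33.1 Ω

The two known quantities fix the third via R = P / I².
R = 0.415 / (0.1120)² = 33.08 Ω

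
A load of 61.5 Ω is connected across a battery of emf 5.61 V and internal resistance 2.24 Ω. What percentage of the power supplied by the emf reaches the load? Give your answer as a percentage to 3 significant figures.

Both r and R carry the same current, so the power split is just the resistance split: η = R/(R+r).
η = R / (R + r) = 61.5 / (61.5 + 2.24) = 0.9649

96.5 %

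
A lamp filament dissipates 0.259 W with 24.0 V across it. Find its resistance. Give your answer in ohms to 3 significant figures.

Inverting the appropriate power form: R = V² / P.
R = (24.0)² / 0.259 = 2224 Ω

2220 Ω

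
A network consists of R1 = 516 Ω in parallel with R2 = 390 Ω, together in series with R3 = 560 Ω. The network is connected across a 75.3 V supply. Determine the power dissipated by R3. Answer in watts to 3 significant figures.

5.19 W

Combine R1 and R2 into their parallel equivalent first, reducing the network to two series resistors.
R_p = (516×390)/(516+390) = 222.1 Ω
R_total = R_p + 560 = 222.1 + 560 = 782.1 Ω
I = V / R_total = 75.3 / 782.1 = 0.09628 A
R3 is the series element, so its power is I²R.
P_R3 = (0.09628)² × 560 = 5.191 W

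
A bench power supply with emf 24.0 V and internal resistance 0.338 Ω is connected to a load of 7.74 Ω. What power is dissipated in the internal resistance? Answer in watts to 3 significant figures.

Internal loss is I²r, with I set by the total series resistance r+R.
I = ε / (r + R) = 24.0 / (0.338 + 7.74) = 2.971 A
P_int = I² r = (2.971)² × 0.338 = 2.984 W

2.98 W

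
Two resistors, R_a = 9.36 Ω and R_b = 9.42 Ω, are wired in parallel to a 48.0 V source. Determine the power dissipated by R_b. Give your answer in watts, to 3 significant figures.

245 W

Each parallel branch sees the full supply voltage, so P = V²/R applies directly to the target branch.
P_R_b = V² / R_b = (48.0)² / 9.42 Ω = 244.6 W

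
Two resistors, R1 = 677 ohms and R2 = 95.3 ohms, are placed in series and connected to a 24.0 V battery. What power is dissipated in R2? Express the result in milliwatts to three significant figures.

92.0 mW

The current is common to all series resistors; compute it, then apply P = I²R for the target.
R_total = 677 + 95.3 = 772.3 Ω
I = V / R_total = 24.0 / 772.3 = 0.03108 A
P_R2 = I² × R2 = (0.03108)² × 95.3 = 0.09203 W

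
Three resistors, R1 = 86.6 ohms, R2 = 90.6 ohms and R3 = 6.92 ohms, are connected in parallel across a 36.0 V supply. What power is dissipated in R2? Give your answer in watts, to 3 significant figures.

14.3 W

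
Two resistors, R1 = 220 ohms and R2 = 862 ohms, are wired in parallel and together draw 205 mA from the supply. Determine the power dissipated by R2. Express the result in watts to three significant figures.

1.50 W

Parallel branches share V, not I — compute V via R_eq, then use V²/R for the target branch.
1/R_eq = 1/220 + 1/862 ⇒ R_eq = 175.3 Ω
V = I_total × R_eq = 0.2050 × 175.3 = 35.93 V
P_R2 = V² / R2 = (35.93)² / 862 = 1.498 W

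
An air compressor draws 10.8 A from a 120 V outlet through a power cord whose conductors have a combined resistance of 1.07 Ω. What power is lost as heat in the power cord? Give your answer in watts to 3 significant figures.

Only the current and the line resistance are needed for the I²R loss.
The power cord carries the full 10.8 A.
P_line = I² R_line = (10.80)² × 1.07 = 124.8 W

125 W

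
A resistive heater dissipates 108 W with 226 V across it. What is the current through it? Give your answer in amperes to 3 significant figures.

0.478 A

Rearranging the power relation for the two known quantities gives I = P / V.
I = 108 / 226 = 0.4779 A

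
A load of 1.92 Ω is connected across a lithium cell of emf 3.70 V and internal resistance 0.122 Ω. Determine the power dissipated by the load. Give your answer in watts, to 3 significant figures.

6.30 W

Load and internal resistance form a series loop — compute the loop current, then the load power via I²R.
I = ε / (r + R) = 3.70 / (0.122 + 1.92) = 1.812 A
P_load = I² R = (1.812)² × 1.92 = 6.304 W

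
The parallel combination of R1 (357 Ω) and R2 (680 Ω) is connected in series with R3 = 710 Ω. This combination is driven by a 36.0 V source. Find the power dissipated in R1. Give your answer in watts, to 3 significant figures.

0.223 W

Reduce the parallel combination to a single R_p; the circuit then becomes R_p in series with the remaining resistor.
R_p = (357×680)/(357+680) = 234.1 Ω
R_total = R_p + 710 = 234.1 + 710 = 944.1 Ω
I = V / R_total = 36.0 / 944.1 = 0.03813 A
Voltage across the parallel pair: V_p = I × R_p = 0.03813 × 234.1 = 8.927 V
Use P = V²/R for R1 with V = V_p.
P_R1 = (8.927)² / 357 = 0.2232 W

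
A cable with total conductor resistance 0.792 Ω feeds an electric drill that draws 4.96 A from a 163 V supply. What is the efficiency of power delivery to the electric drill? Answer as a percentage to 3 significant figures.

97.6 %

The cable carries the full 4.96 A.
P_line = I² R_line = (4.960)² × 0.792 = 19.48 W
P_source = V I = 163 × 4.960 = 808.5 W; P_load = 789.0 W
η = P_load / P_source = 789.0 / 808.5 = 0.9759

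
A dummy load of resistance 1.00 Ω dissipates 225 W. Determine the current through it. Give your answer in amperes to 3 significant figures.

15.0 A

Rearranging the power relation for the two known quantities gives I = √(P / R).
I = √(225 / 1.00) = 15.00 A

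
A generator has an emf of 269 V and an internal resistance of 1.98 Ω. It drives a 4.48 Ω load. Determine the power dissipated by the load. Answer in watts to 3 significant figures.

Find the circuit current first, then P = I²R for the load (series elements share I).
I = ε / (r + R) = 269 / (1.98 + 4.48) = 41.64 A
P_load = I² R = (41.64)² × 4.48 = 7768 W

7770 W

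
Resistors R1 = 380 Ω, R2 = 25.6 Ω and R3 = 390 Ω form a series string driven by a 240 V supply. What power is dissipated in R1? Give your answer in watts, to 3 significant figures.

34.6 W

Since the resistors are in series they all carry the loop current I = V/R_total; the power in any one is I²R.
R_total = 380 + 25.6 + 390 = 795.6 Ω
I = V / R_total = 240 / 795.6 = 0.3017 A
P_R1 = I² × R1 = (0.3017)² × 380 = 34.58 W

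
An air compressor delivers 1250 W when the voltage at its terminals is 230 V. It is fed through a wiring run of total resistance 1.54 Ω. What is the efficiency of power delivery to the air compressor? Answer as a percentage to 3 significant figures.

96.5 %

I = P / V = 1250 / 230 = 5.435 A through the wiring run.
P_line = I² R_line = (5.435)² × 1.54 = 45.49 W
P_source = P_load + P_line = 1250 + 45.49 = 1295 W
η = P_load / P_source = 1250 / 1295 = 0.9649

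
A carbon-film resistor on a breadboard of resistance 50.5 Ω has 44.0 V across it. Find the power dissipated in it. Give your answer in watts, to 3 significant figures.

38.3 W

We know the drop across the element and its resistance — P = V²/R, one step.
P = (44.0 V)² / 50.5 Ω = 38.34 W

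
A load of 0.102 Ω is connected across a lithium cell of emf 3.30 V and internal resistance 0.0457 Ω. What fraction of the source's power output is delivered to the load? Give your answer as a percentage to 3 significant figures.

Efficiency is P_load / P_total. With a series r and R sharing the same I, P = I²R for each, so η = R/(R+r).
η = R / (R + r) = 0.102 / (0.102 + 0.0457) = 0.6906

69.1 %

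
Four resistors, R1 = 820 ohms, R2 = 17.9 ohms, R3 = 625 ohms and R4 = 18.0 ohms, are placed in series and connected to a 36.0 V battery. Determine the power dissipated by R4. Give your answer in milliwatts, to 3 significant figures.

Since the resistors are in series they all carry the loop current I = V/R_total; the power in any one is I²R.
R_total = 820 + 17.9 + 625 + 18.0 = 1481 Ω
I = V / R_total = 36.0 / 1481 = 0.02431 A
P_R4 = I² × R4 = (0.02431)² × 18.0 = 0.01064 W

10.6 mW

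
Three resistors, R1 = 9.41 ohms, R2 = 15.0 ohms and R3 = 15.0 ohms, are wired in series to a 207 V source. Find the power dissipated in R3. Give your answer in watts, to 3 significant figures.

414 W

In a series string the same current flows through every resistor — find that current, then P = I²R for the one we want.
R_total = 9.41 + 15.0 + 15.0 = 39.41 Ω
I = V / R_total = 207 / 39.41 = 5.252 A
P_R3 = I² × R3 = (5.252)² × 15.0 = 413.8 W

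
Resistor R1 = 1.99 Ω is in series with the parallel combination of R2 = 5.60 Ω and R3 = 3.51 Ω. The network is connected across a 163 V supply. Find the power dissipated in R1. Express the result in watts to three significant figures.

3070 W

Replace R2 and R3 with their parallel equivalent so the circuit becomes R1 in series with R_p.
R_p = (5.60×3.51)/(5.60+3.51) = 2.158 Ω
R_total = 1.99 + 2.158 = 4.148 Ω
I = V / R_total = 163 / 4.148 = 39.30 A
R1 carries the full series current, so P = I²R.
P_R1 = (39.30)² × 1.99 = 3073 W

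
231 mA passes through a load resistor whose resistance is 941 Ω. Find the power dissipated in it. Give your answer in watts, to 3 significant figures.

The current through and the resistance of the element are both given; use P = I²R.
P = (0.2310 A)² × 941 Ω = 50.21 W

50.2 W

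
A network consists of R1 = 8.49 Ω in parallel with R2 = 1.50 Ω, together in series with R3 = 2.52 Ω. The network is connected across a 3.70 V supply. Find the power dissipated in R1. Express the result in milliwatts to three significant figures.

Combine R1 and R2 into their parallel equivalent first, reducing the network to two series resistors.
R_p = (8.49×1.50)/(8.49+1.50) = 1.275 Ω
R_total = R_p + 2.52 = 1.275 + 2.52 = 3.795 Ω
I = V / R_total = 3.70 / 3.795 = 0.9750 A
Voltage across the parallel pair: V_p = I × R_p = 0.9750 × 1.275 = 1.243 V
R1 sits across V_p; its power is V_p²/R.
P_R1 = (1.243)² / 8.49 = 0.1820 W

182 mW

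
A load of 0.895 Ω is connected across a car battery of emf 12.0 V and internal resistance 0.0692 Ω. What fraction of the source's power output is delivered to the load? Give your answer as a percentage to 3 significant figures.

Efficiency is P_load / P_total. With a series r and R sharing the same I, P = I²R for each, so η = R/(R+r).
η = R / (R + r) = 0.895 / (0.895 + 0.0692) = 0.9282

92.8 %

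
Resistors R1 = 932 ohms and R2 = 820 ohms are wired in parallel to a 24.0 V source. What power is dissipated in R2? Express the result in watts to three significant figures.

0.702 W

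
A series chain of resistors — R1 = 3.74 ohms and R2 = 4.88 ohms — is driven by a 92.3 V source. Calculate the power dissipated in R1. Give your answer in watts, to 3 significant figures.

429 W

The current is common to all series resistors; compute it, then apply P = I²R for the target.
R_total = 3.74 + 4.88 = 8.620 Ω
I = V / R_total = 92.3 / 8.620 = 10.71 A
P_R1 = I² × R1 = (10.71)² × 3.74 = 428.8 W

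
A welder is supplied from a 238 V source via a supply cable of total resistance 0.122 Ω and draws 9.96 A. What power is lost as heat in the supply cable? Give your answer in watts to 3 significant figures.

12.1 W

The supply cable is a series resistance carrying the load current; its dissipation is I²R_line.
The supply cable carries the full 9.96 A.
P_line = I² R_line = (9.960)² × 0.122 = 12.10 W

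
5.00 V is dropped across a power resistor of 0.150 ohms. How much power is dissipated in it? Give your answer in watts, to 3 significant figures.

167 W

With V across and R both known, P = V²/R gives the dissipation directly.
P = (5.00 V)² / 0.150 Ω = 166.7 W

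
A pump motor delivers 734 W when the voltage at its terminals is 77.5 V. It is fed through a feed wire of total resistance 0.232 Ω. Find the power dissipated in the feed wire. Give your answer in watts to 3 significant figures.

20.8 W

The feed wire is a series resistance carrying the load current; its dissipation is I²R_line.
I = P / V = 734 / 77.5 = 9.471 A through the feed wire.
P_line = I² R_line = (9.471)² × 0.232 = 20.81 W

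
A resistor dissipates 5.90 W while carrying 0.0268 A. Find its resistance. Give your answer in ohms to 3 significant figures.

8210 Ω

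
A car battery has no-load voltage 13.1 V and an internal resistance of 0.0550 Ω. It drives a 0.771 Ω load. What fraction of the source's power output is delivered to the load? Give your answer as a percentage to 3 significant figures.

The source delivers εI, of which I²R reaches the load and I²r is lost; since I is common, η = R/(R+r).
η = R / (R + r) = 0.771 / (0.771 + 0.0550) = 0.9334

93.3 %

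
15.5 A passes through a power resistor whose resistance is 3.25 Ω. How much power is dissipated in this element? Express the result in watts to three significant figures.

781 W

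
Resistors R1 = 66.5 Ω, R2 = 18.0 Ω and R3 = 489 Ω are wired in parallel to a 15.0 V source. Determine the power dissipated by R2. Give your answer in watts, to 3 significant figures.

12.5 W

The supply voltage appears across each parallel branch — just use P = V²/R2.
P_R2 = V² / R2 = (15.0)² / 18.0 Ω = 12.50 W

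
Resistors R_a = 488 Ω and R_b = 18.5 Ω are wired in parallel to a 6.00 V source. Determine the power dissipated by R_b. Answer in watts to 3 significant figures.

1.95 W

R_b sits directly across the source, so P = V²/R with V = 6.00 V.
P_R_b = V² / R_b = (6.00)² / 18.5 Ω = 1.946 W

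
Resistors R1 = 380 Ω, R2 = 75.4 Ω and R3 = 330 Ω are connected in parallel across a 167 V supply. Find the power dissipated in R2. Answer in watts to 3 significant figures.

370 W

Parallel branches share the same voltage; P = V²/R gives the branch power in one step.
P_R2 = V² / R2 = (167)² / 75.4 Ω = 369.9 W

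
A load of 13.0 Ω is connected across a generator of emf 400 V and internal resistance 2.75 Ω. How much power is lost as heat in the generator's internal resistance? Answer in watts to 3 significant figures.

1770 W

Internal loss is I²r, with I set by the total series resistance r+R.
I = ε / (r + R) = 400 / (2.75 + 13.0) = 25.40 A
P_int = I² r = (25.40)² × 2.75 = 1774 W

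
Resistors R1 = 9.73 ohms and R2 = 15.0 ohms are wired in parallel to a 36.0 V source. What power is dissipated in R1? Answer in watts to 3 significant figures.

R1 sits directly across the source, so P = V²/R with V = 36.0 V.
P_R1 = V² / R1 = (36.0)² / 9.73 Ω = 133.2 W

133 W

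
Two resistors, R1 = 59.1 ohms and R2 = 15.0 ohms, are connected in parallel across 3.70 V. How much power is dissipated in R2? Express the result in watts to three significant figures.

0.913 W

The supply voltage appears across each parallel branch — just use P = V²/R2.
P_R2 = V² / R2 = (3.70)² / 15.0 Ω = 0.9127 W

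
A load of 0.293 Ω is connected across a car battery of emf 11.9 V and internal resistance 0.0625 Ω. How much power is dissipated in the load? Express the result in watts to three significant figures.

Load and internal resistance form a series loop — compute the loop current, then the load power via I²R.
I = ε / (r + R) = 11.9 / (0.0625 + 0.293) = 33.47 A
P_load = I² R = (33.47)² × 0.293 = 328.3 W

328 W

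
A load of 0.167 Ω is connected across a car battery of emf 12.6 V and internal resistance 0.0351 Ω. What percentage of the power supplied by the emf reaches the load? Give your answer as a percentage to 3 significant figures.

82.6 %

Efficiency is P_load / P_total. With a series r and R sharing the same I, P = I²R for each, so η = R/(R+r).
η = R / (R + r) = 0.167 / (0.167 + 0.0351) = 0.8263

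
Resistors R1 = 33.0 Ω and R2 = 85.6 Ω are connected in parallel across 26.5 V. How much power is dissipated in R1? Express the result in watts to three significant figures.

21.3 W

R1 sits directly across the source, so P = V²/R with V = 26.5 V.
P_R1 = V² / R1 = (26.5)² / 33.0 Ω = 21.28 W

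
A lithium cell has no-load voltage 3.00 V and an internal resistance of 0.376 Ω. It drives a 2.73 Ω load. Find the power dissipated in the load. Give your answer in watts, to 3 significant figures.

2.55 W

Find the circuit current first, then P = I²R for the load (series elements share I).
I = ε / (r + R) = 3.00 / (0.376 + 2.73) = 0.9659 A
P_load = I² R = (0.9659)² × 2.73 = 2.547 W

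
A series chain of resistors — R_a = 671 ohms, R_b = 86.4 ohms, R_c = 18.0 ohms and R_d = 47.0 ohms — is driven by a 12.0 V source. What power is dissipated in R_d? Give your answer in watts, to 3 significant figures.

In a series string the same current flows through every resistor — find that current, then P = I²R for the one we want.
R_total = 671 + 86.4 + 18.0 + 47.0 = 822.4 Ω
I = V / R_total = 12.0 / 822.4 = 0.01459 A
P_R_d = I² × R_d = (0.01459)² × 47.0 = 0.01001 W

0.0100 W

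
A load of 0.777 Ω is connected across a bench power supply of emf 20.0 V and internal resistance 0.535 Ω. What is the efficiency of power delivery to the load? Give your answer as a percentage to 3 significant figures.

59.2 %

η = P_load/(P_load+P_int) = I²R/(I²R+I²r) = R/(R+r) — the I² cancels for series elements.
η = R / (R + r) = 0.777 / (0.777 + 0.535) = 0.5922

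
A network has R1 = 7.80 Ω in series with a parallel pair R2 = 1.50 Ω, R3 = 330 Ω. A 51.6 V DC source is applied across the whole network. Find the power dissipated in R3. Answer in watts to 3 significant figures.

Replace R2 and R3 with their parallel equivalent so the circuit becomes R1 in series with R_p.
R_p = (1.50×330)/(1.50+330) = 1.493 Ω
R_total = 7.80 + 1.493 = 9.293 Ω
I = V / R_total = 51.6 / 9.293 = 5.552 A
Voltage across the parallel pair: V_p = I × R_p = 5.552 × 1.493 = 8.291 V
R3 sees V_p directly, so P = V_p² / R3.
P_R3 = (8.291)² / 330 = 0.2083 W

0.208 W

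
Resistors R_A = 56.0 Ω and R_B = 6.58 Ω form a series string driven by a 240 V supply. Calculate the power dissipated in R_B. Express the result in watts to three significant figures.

Series elements share the same current, so find I first, then use P = I²R.
R_total = 56.0 + 6.58 = 62.58 Ω
I = V / R_total = 240 / 62.58 = 3.835 A
P_R_B = I² × R_B = (3.835)² × 6.58 = 96.78 W

96.8 W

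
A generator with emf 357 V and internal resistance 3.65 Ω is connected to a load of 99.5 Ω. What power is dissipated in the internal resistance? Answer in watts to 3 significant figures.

43.7 W

Internal loss is I²r, with I set by the total series resistance r+R.
I = ε / (r + R) = 357 / (3.65 + 99.5) = 3.461 A
P_int = I² r = (3.461)² × 3.65 = 43.72 W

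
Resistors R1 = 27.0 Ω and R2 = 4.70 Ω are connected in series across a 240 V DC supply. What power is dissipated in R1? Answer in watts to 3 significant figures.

1550 W

In a series string the same current flows through every resistor — find that current, then P = I²R for the one we want.
R_total = 27.0 + 4.70 = 31.70 Ω
I = V / R_total = 240 / 31.70 = 7.571 A
P_R1 = I² × R1 = (7.571)² × 27.0 = 1548 W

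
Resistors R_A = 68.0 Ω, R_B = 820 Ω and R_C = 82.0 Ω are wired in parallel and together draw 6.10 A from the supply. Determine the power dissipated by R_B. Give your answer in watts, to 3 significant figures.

57.4 W

We need the common branch voltage; get it from I_total × R_eq, then P = V²/R for the branch.
1/R_eq = 1/68.0 + 1/820 + 1/82.0 ⇒ R_eq = 35.56 Ω
V = I_total × R_eq = 6.100 × 35.56 = 216.9 V
P_R_B = V² / R_B = (216.9)² / 820 = 57.39 W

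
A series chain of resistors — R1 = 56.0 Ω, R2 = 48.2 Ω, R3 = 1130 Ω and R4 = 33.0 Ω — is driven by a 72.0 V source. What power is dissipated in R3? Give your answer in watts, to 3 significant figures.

3.65 W

Series elements share the same current, so find I first, then use P = I²R.
R_total = 56.0 + 48.2 + 1130 + 33.0 = 1267 Ω
I = V / R_total = 72.0 / 1267 = 0.05682 A
P_R3 = I² × R3 = (0.05682)² × 1130 = 3.648 W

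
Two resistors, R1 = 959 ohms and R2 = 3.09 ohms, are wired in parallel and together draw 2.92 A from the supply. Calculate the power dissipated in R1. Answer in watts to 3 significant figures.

0.0843 W

Parallel branches share V, not I — compute V via R_eq, then use V²/R for the target branch.
1/R_eq = 1/959 + 1/3.09 ⇒ R_eq = 3.080 Ω
V = I_total × R_eq = 2.920 × 3.080 = 8.994 V
P_R1 = V² / R1 = (8.994)² / 959 = 0.08435 W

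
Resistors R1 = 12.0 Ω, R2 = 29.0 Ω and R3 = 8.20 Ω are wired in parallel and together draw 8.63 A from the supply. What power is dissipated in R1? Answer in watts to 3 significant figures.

Only the total current is stated, so first find the parallel equivalent to get the voltage across the combination.
1/R_eq = 1/12.0 + 1/29.0 + 1/8.20 ⇒ R_eq = 4.171 Ω
V = I_total × R_eq = 8.630 × 4.171 = 35.99 V
P_R1 = V² / R1 = (35.99)² / 12.0 = 108.0 W

108 W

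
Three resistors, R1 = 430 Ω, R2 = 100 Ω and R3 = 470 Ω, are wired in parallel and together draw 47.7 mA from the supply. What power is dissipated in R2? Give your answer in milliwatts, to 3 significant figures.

109 mW

We need the common branch voltage; get it from I_total × R_eq, then P = V²/R for the branch.
1/R_eq = 1/430 + 1/100 + 1/470 ⇒ R_eq = 69.19 Ω
V = I_total × R_eq = 0.04770 × 69.19 = 3.300 V
P_R2 = V² / R2 = (3.300)² / 100 = 0.1089 W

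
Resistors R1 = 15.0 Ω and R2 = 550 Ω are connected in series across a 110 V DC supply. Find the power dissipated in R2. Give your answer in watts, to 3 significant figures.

The current is common to all series resistors; compute it, then apply P = I²R for the target.
R_total = 15.0 + 550 = 565.0 Ω
I = V / R_total = 110 / 565.0 = 0.1947 A
P_R2 = I² × R2 = (0.1947)² × 550 = 20.85 W

20.8 W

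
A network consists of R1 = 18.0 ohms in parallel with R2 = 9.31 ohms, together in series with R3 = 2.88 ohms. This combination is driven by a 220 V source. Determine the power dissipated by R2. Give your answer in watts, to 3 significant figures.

First find R_p for the parallel pair, then treat R_p + R3 as a series loop.
R_p = (18.0×9.31)/(18.0+9.31) = 6.136 Ω
R_total = R_p + 2.88 = 6.136 + 2.88 = 9.016 Ω
I = V / R_total = 220 / 9.016 = 24.40 A
Voltage across the parallel pair: V_p = I × R_p = 24.40 × 6.136 = 149.7 V
R2 sits across V_p; its power is V_p²/R.
P_R2 = (149.7)² / 9.31 = 2408 W

2410 W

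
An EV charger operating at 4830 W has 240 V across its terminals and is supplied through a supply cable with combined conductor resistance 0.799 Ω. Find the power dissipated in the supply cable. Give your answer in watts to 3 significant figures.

Only the current and the line resistance are needed for the I²R loss.
I = P / V = 4830 / 240 = 20.12 A through the supply cable.
P_line = I² R_line = (20.12)² × 0.799 = 323.6 W

324 W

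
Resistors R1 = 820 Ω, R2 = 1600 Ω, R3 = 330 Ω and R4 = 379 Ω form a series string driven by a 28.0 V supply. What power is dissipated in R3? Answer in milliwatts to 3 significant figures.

26.4 mW

Every series element carries the same I. Get I from the total resistance, then P = I² × R3.
R_total = 820 + 1600 + 330 + 379 = 3129 Ω
I = V / R_total = 28.0 / 3129 = 0.008949 A
P_R3 = I² × R3 = (0.008949)² × 330 = 0.02643 W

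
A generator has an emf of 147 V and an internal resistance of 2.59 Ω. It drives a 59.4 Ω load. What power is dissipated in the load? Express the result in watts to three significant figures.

The internal resistance and the load are in series, so the same I flows through both; get I from ε/(r+R), then I²R for the load.
I = ε / (r + R) = 147 / (2.59 + 59.4) = 2.371 A
P_load = I² R = (2.371)² × 59.4 = 334.0 W

334 W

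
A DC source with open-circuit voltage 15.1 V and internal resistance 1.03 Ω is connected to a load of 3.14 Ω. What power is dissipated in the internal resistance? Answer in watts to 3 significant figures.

13.5 W

r is in series with the load, so it carries the full circuit current — the loss in it is I²r.
I = ε / (r + R) = 15.1 / (1.03 + 3.14) = 3.621 A
P_int = I² r = (3.621)² × 1.03 = 13.51 W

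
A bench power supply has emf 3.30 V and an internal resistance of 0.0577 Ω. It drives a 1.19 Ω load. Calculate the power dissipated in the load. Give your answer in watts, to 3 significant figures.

8.32 W

Load and internal resistance form a series loop — compute the loop current, then the load power via I²R.
I = ε / (r + R) = 3.30 / (0.0577 + 1.19) = 2.645 A
P_load = I² R = (2.645)² × 1.19 = 8.324 W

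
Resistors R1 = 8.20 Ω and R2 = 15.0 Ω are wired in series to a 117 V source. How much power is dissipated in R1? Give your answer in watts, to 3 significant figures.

Series elements share the same current, so find I first, then use P = I²R.
R_total = 8.20 + 15.0 = 23.20 Ω
I = V / R_total = 117 / 23.20 = 5.043 A
P_R1 = I² × R1 = (5.043)² × 8.20 = 208.5 W

209 W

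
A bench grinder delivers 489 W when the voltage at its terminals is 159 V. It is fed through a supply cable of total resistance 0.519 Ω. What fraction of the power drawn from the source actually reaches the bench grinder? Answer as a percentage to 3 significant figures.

99.0 %

I = P / V = 489 / 159 = 3.075 A through the supply cable.
P_line = I² R_line = (3.075)² × 0.519 = 4.909 W
P_source = P_load + P_line = 489.0 + 4.909 = 493.9 W
η = P_load / P_source = 489.0 / 493.9 = 0.9901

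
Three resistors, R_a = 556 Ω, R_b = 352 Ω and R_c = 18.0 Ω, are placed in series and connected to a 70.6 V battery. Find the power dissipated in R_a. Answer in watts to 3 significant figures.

3.23 W

In a series string the same current flows through every resistor — find that current, then P = I²R for the one we want.
R_total = 556 + 352 + 18.0 = 926.0 Ω
I = V / R_total = 70.6 / 926.0 = 0.07624 A
P_R_a = I² × R_a = (0.07624)² × 556 = 3.232 W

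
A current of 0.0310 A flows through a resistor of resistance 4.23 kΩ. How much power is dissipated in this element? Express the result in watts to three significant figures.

Current and resistance are given, so P = I²R is the direct form.
P = (0.03100 A)² × 4230 Ω = 4.065 W

4.07 W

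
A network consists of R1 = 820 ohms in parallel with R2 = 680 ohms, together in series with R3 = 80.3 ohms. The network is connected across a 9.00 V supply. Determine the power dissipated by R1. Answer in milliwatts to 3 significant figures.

66.8 mW

Collapse the R1‖R2 pair into one equivalent R_p; then R_p and R3 form a series string.
R_p = (820×680)/(820+680) = 371.7 Ω
R_total = R_p + 80.3 = 371.7 + 80.3 = 452.0 Ω
I = V / R_total = 9.00 / 452.0 = 0.01991 A
Voltage across the parallel pair: V_p = I × R_p = 0.01991 × 371.7 = 7.401 V
Use P = V²/R for R1 with V = V_p.
P_R1 = (7.401)² / 820 = 0.06680 W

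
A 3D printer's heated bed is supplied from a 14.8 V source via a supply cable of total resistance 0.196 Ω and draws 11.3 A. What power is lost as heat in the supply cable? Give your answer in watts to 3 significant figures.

25.0 W

The supply cable and load are in series, so the same current flows in both; the loss is I²R_line.
The supply cable carries the full 11.3 A.
P_line = I² R_line = (11.30)² × 0.196 = 25.03 W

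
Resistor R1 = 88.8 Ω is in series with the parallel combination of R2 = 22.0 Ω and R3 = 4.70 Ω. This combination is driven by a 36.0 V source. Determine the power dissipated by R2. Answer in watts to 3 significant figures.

Reduce the parallel pair to R_p first; the network is then a simple series string.
R_p = (22.0×4.70)/(22.0+4.70) = 3.873 Ω
R_total = 88.8 + 3.873 = 92.67 Ω
I = V / R_total = 36.0 / 92.67 = 0.3885 A
Voltage across the parallel pair: V_p = I × R_p = 0.3885 × 3.873 = 1.504 V
With V_p across R2, its power is V_p²/R2.
P_R2 = (1.504)² / 22.0 = 0.1029 W

0.103 W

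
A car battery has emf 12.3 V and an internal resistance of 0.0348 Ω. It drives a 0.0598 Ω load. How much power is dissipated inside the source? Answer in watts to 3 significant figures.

The internal resistance carries the same current as the load; P_int = I²r.
I = ε / (r + R) = 12.3 / (0.0348 + 0.0598) = 130.0 A
P_int = I² r = (130.0)² × 0.0348 = 588.3 W

588 W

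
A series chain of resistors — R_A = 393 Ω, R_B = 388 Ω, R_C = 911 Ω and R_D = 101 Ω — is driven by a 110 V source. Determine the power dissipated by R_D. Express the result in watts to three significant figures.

0.380 W

The current is common to all series resistors; compute it, then apply P = I²R for the target.
R_total = 393 + 388 + 911 + 101 = 1793 Ω
I = V / R_total = 110 / 1793 = 0.06135 A
P_R_D = I² × R_D = (0.06135)² × 101 = 0.3801 W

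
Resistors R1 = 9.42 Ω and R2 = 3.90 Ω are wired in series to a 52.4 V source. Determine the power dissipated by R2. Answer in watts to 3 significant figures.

60.4 W

Series elements share the same current, so find I first, then use P = I²R.
R_total = 9.42 + 3.90 = 13.32 Ω
I = V / R_total = 52.4 / 13.32 = 3.934 A
P_R2 = I² × R2 = (3.934)² × 3.90 = 60.36 W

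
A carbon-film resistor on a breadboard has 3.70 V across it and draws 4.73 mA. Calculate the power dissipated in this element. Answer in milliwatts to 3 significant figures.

17.5 mW

Both the voltage across and the current through the element are known, so P = V I applies directly.
P = 3.70 V × 0.004730 A = 0.01750 W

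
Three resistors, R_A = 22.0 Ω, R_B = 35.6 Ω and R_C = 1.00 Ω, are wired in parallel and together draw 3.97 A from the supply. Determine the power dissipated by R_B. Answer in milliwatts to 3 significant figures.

384 mW

Parallel branches share V, not I — compute V via R_eq, then use V²/R for the target branch.
1/R_eq = 1/22.0 + 1/35.6 + 1/1.00 ⇒ R_eq = 0.9315 Ω
V = I_total × R_eq = 3.970 × 0.9315 = 3.698 V
P_R_B = V² / R_B = (3.698)² / 35.6 = 0.3841 W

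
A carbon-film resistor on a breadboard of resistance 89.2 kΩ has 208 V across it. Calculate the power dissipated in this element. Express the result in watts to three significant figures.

0.485 W

V and R are stated; P = V²/R avoids computing the current.
P = (208 V)² / 89200 Ω = 0.4850 W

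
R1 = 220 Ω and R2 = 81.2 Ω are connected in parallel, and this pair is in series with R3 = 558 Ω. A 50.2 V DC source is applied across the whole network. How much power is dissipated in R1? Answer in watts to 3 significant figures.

0.106 W

Collapse the R1‖R2 pair into one equivalent R_p; then R_p and R3 form a series string.
R_p = (220×81.2)/(220+81.2) = 59.31 Ω
R_total = R_p + 558 = 59.31 + 558 = 617.3 Ω
I = V / R_total = 50.2 / 617.3 = 0.08132 A
Voltage across the parallel pair: V_p = I × R_p = 0.08132 × 59.31 = 4.823 V
R1 sits across V_p; its power is V_p²/R.
P_R1 = (4.823)² / 220 = 0.1057 W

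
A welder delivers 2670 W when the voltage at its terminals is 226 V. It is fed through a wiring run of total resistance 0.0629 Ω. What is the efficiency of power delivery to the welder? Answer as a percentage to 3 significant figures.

I = P / V = 2670 / 226 = 11.81 A through the wiring run.
P_line = I² R_line = (11.81)² × 0.0629 = 8.779 W
P_source = P_load + P_line = 2670 + 8.779 = 2679 W
η = P_load / P_source = 2670 / 2679 = 0.9967

99.7 %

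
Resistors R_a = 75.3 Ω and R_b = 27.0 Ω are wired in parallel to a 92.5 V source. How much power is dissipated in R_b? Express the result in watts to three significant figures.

R_b sits directly across the source, so P = V²/R with V = 92.5 V.
P_R_b = V² / R_b = (92.5)² / 27.0 Ω = 316.9 W

317 W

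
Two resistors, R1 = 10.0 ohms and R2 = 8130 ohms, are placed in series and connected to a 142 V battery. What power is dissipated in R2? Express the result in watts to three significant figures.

2.47 W

The current is common to all series resistors; compute it, then apply P = I²R for the target.
R_total = 10.0 + 8130 = 8140 Ω
I = V / R_total = 142 / 8140 = 0.01744 A
P_R2 = I² × R2 = (0.01744)² × 8130 = 2.474 W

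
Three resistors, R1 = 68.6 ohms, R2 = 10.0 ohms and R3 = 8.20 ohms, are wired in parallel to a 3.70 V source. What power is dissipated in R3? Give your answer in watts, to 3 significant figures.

1.67 W

The supply voltage appears across each parallel branch — just use P = V²/R3.
P_R3 = V² / R3 = (3.70)² / 8.20 Ω = 1.670 W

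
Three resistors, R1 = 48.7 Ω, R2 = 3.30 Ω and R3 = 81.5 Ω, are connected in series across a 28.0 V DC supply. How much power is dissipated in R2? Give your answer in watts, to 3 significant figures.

0.145 W

Since the resistors are in series they all carry the loop current I = V/R_total; the power in any one is I²R.
R_total = 48.7 + 3.30 + 81.5 = 133.5 Ω
I = V / R_total = 28.0 / 133.5 = 0.2097 A
P_R2 = I² × R2 = (0.2097)² × 3.30 = 0.1452 W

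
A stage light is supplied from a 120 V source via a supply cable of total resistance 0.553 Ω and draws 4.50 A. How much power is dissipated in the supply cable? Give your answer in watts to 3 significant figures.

11.2 W

The supply cable and load are in series, so the same current flows in both; the loss is I²R_line.
The supply cable carries the full 4.50 A.
P_line = I² R_line = (4.500)² × 0.553 = 11.20 W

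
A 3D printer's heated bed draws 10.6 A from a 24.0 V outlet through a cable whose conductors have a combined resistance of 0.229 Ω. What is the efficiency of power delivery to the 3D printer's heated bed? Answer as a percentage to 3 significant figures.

The cable carries the full 10.6 A.
P_line = I² R_line = (10.60)² × 0.229 = 25.73 W
P_source = V I = 24.0 × 10.60 = 254.4 W; P_load = 228.7 W
η = P_load / P_source = 228.7 / 254.4 = 0.8989

89.9 %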